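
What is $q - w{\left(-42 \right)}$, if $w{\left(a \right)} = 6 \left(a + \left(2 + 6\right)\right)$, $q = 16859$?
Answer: $17063$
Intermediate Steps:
$w{\left(a \right)} = 48 + 6 a$ ($w{\left(a \right)} = 6 \left(a + 8\right) = 6 \left(8 + a\right) = 48 + 6 a$)
$q - w{\left(-42 \right)} = 16859 - \left(48 + 6 \left(-42\right)\right) = 16859 - \left(48 - 252\right) = 16859 - -204 = 16859 + 204 = 17063$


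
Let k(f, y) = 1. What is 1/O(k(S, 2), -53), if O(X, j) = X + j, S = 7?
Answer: -1/52 ≈ -0.019231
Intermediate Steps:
1/O(k(S, 2), -53) = 1/(1 - 53) = 1/(-52) = -1/52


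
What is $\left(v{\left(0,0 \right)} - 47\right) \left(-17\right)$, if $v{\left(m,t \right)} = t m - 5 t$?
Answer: $799$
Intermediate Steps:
$v{\left(m,t \right)} = - 5 t + m t$ ($v{\left(m,t \right)} = m t - 5 t = - 5 t + m t$)
$\left(v{\left(0,0 \right)} - 47\right) \left(-17\right) = \left(0 \left(-5 + 0\right) - 47\right) \left(-17\right) = \left(0 \left(-5\right) - 47\right) \left(-17\right) = \left(0 - 47\right) \left(-17\right) = \left(-47\right) \left(-17\right) = 799$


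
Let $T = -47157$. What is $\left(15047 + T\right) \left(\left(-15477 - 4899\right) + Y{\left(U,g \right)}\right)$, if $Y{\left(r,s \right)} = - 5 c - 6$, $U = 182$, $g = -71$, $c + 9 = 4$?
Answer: $653663270$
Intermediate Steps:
$c = -5$ ($c = -9 + 4 = -5$)
$Y{\left(r,s \right)} = 19$ ($Y{\left(r,s \right)} = \left(-5\right) \left(-5\right) - 6 = 25 - 6 = 19$)
$\left(15047 + T\right) \left(\left(-15477 - 4899\right) + Y{\left(U,g \right)}\right) = \left(15047 - 47157\right) \left(\left(-15477 - 4899\right) + 19\right) = - 32110 \left(-20376 + 19\right) = \left(-32110\right) \left(-20357\right) = 653663270$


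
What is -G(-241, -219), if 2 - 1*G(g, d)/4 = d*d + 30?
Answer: 191956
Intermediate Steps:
G(g, d) = -112 - 4*d**2 (G(g, d) = 8 - 4*(d*d + 30) = 8 - 4*(d**2 + 30) = 8 - 4*(30 + d**2) = 8 + (-120 - 4*d**2) = -112 - 4*d**2)
-G(-241, -219) = -(-112 - 4*(-219)**2) = -(-112 - 4*47961) = -(-112 - 191844) = -1*(-191956) = 191956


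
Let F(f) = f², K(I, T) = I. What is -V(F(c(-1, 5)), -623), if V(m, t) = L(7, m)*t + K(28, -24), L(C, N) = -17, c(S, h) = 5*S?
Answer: -10619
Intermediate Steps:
V(m, t) = 28 - 17*t (V(m, t) = -17*t + 28 = 28 - 17*t)
-V(F(c(-1, 5)), -623) = -(28 - 17*(-623)) = -(28 + 10591) = -1*10619 = -10619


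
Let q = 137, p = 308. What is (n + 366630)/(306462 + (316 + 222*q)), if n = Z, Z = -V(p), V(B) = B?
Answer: 183161/168596 ≈ 1.0864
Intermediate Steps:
Z = -308 (Z = -1*308 = -308)
n = -308
(n + 366630)/(306462 + (316 + 222*q)) = (-308 + 366630)/(306462 + (316 + 222*137)) = 366322/(306462 + (316 + 30414)) = 366322/(306462 + 30730) = 366322/337192 = 366322*(1/337192) = 183161/168596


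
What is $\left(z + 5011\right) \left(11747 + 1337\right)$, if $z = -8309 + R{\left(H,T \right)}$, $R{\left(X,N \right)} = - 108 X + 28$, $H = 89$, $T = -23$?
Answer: $-168548088$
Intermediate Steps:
$R{\left(X,N \right)} = 28 - 108 X$
$z = -17893$ ($z = -8309 + \left(28 - 9612\right) = -8309 - 9584 = -17893$)
$\left(z + 5011\right) \left(11747 + 1337\right) = \left(-17893 + 5011\right) \left(11747 + 1337\right) = \left(-12882\right) 13084 = -168548088$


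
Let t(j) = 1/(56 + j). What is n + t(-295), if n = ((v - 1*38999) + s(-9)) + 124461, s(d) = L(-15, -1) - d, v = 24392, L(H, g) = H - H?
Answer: 26257256/239 ≈ 1.0986e+5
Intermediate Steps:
L(H, g) = 0
s(d) = -d (s(d) = 0 - d = -d)
n = 109863 (n = ((24392 - 1*38999) - 1*(-9)) + 124461 = ((24392 - 38999) + 9) + 124461 = (-14607 + 9) + 124461 = -14598 + 124461 = 109863)
n + t(-295) = 109863 + 1/(56 - 295) = 109863 + 1/(-239) = 109863 - 1/239 = 26257256/239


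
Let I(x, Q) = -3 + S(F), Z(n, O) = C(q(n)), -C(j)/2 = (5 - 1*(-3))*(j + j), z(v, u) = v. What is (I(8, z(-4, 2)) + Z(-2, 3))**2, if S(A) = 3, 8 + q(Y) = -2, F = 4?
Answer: 102400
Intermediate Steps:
q(Y) = -10 (q(Y) = -8 - 2 = -10)
C(j) = -32*j (C(j) = -2*(5 - 1*(-3))*(j + j) = -2*(5 + 3)*2*j = -16*2*j = -32*j)
Z(n, O) = 320 (Z(n, O) = -32*(-10) = 320)
I(x, Q) = 0 (I(x, Q) = -3 + 3 = 0)
(I(8, z(-4, 2)) + Z(-2, 3))**2 = (0 + 320)**2 = 320**2 = 102400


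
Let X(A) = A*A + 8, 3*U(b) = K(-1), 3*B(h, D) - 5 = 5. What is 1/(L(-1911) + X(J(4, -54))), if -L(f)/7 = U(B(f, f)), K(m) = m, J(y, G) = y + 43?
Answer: 3/6658 ≈ 0.00045059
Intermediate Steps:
J(y, G) = 43 + y
B(h, D) = 10/3 (B(h, D) = 5/3 + (⅓)*5 = 5/3 + 5/3 = 10/3)
U(b) = -⅓ (U(b) = (⅓)*(-1) = -⅓)
L(f) = 7/3 (L(f) = -7*(-⅓) = 7/3)
X(A) = 8 + A² (X(A) = A² + 8 = 8 + A²)
1/(L(-1911) + X(J(4, -54))) = 1/(7/3 + (8 + (43 + 4)²)) = 1/(7/3 + (8 + 47²)) = 1/(7/3 + (8 + 2209)) = 1/(7/3 + 2217) = 1/(6658/3) = 3/6658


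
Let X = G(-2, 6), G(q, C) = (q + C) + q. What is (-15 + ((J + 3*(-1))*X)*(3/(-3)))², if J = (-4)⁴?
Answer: 271441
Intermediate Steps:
J = 256
G(q, C) = C + 2*q (G(q, C) = (C + q) + q = C + 2*q)
X = 2 (X = 6 + 2*(-2) = 6 - 4 = 2)
(-15 + ((J + 3*(-1))*X)*(3/(-3)))² = (-15 + ((256 + 3*(-1))*2)*(3/(-3)))² = (-15 + ((256 - 3)*2)*(3*(-⅓)))² = (-15 + (253*2)*(-1))² = (-15 + 506*(-1))² = (-15 - 506)² = (-521)² = 271441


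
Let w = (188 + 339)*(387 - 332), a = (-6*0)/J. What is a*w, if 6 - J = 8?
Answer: 0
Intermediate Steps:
J = -2 (J = 6 - 1*8 = 6 - 8 = -2)
a = 0 (a = -6*0/(-2) = 0*(-½) = 0)
w = 28985 (w = 527*55 = 28985)
a*w = 0*28985 = 0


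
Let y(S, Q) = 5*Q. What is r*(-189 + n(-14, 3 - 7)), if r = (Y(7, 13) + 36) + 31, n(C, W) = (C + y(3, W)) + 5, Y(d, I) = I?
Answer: -17440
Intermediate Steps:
n(C, W) = 5 + C + 5*W (n(C, W) = (C + 5*W) + 5 = 5 + C + 5*W)
r = 80 (r = (13 + 36) + 31 = 49 + 31 = 80)
r*(-189 + n(-14, 3 - 7)) = 80*(-189 + (5 - 14 + 5*(3 - 7))) = 80*(-189 + (5 - 14 + 5*(-4))) = 80*(-189 + (5 - 14 - 20)) = 80*(-189 - 29) = 80*(-218) = -17440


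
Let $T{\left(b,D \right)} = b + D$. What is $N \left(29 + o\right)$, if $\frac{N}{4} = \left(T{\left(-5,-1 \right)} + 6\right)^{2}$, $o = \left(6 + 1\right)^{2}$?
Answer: $0$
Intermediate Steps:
$T{\left(b,D \right)} = D + b$
$o = 49$ ($o = 7^{2} = 49$)
$N = 0$ ($N = 4 \left(\left(-1 - 5\right) + 6\right)^{2} = 4 \left(-6 + 6\right)^{2} = 4 \cdot 0^{2} = 4 \cdot 0 = 0$)
$N \left(29 + o\right) = 0 \left(29 + 49\right) = 0 \cdot 78 = 0$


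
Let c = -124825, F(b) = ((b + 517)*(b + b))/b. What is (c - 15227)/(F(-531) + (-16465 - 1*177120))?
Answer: 140052/193613 ≈ 0.72336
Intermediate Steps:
F(b) = 1034 + 2*b (F(b) = ((517 + b)*(2*b))/b = (2*b*(517 + b))/b = 1034 + 2*b)
(c - 15227)/(F(-531) + (-16465 - 1*177120)) = (-124825 - 15227)/((1034 + 2*(-531)) + (-16465 - 1*177120)) = -140052/((1034 - 1062) + (-16465 - 177120)) = -140052/(-28 - 193585) = -140052/(-193613) = -140052*(-1/193613) = 140052/193613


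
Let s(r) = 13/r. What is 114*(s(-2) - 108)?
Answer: -13053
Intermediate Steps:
114*(s(-2) - 108) = 114*(13/(-2) - 108) = 114*(13*(-½) - 108) = 114*(-13/2 - 108) = 114*(-229/2) = -13053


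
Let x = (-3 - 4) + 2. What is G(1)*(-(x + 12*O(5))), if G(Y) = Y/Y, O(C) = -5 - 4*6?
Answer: 353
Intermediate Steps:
O(C) = -29 (O(C) = -5 - 24 = -29)
G(Y) = 1
x = -5 (x = -7 + 2 = -5)
G(1)*(-(x + 12*O(5))) = 1*(-(-5 + 12*(-29))) = 1*(-(-5 - 348)) = 1*(-1*(-353)) = 1*353 = 353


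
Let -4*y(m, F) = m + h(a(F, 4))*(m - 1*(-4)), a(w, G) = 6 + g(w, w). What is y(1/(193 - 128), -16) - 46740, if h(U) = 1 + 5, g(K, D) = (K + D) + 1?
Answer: -12153967/260 ≈ -46746.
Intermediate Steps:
g(K, D) = 1 + D + K (g(K, D) = (D + K) + 1 = 1 + D + K)
a(w, G) = 7 + 2*w (a(w, G) = 6 + (1 + w + w) = 6 + (1 + 2*w) = 7 + 2*w)
h(U) = 6
y(m, F) = -6 - 7*m/4 (y(m, F) = -(m + 6*(m - 1*(-4)))/4 = -(m + 6*(m + 4))/4 = -(m + 6*(4 + m))/4 = -(m + (24 + 6*m))/4 = -(24 + 7*m)/4 = -6 - 7*m/4)
y(1/(193 - 128), -16) - 46740 = (-6 - 7/(4*(193 - 128))) - 46740 = (-6 - 7/4/65) - 46740 = (-6 - 7/4*1/65) - 46740 = (-6 - 7/260) - 46740 = -1567/260 - 46740 = -12153967/260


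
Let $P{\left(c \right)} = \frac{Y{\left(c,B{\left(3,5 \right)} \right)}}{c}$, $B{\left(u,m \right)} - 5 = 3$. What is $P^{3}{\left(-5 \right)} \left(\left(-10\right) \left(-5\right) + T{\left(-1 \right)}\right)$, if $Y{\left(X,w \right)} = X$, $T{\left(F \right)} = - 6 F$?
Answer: $56$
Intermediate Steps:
$B{\left(u,m \right)} = 8$ ($B{\left(u,m \right)} = 5 + 3 = 8$)
$P{\left(c \right)} = 1$ ($P{\left(c \right)} = \frac{c}{c} = 1$)
$P^{3}{\left(-5 \right)} \left(\left(-10\right) \left(-5\right) + T{\left(-1 \right)}\right) = 1^{3} \left(\left(-10\right) \left(-5\right) - -6\right) = 1 \left(50 + 6\right) = 1 \cdot 56 = 56$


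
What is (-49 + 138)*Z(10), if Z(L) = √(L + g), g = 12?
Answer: 89*√22 ≈ 417.45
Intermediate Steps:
Z(L) = √(12 + L) (Z(L) = √(L + 12) = √(12 + L))
(-49 + 138)*Z(10) = (-49 + 138)*√(12 + 10) = 89*√22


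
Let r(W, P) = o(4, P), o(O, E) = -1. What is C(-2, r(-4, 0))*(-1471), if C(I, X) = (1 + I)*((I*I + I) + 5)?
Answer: 10297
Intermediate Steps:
r(W, P) = -1
C(I, X) = (1 + I)*(5 + I + I²) (C(I, X) = (1 + I)*((I² + I) + 5) = (1 + I)*((I + I²) + 5) = (1 + I)*(5 + I + I²))
C(-2, r(-4, 0))*(-1471) = (5 + (-2)³ + 2*(-2)² + 6*(-2))*(-1471) = (5 - 8 + 2*4 - 12)*(-1471) = (5 - 8 + 8 - 12)*(-1471) = -7*(-1471) = 10297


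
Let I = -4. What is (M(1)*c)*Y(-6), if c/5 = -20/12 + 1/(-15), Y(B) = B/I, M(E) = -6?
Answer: 78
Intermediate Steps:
Y(B) = -B/4 (Y(B) = B/(-4) = B*(-¼) = -B/4)
c = -26/3 (c = 5*(-20/12 + 1/(-15)) = 5*(-20*1/12 + 1*(-1/15)) = 5*(-5/3 - 1/15) = 5*(-26/15) = -26/3 ≈ -8.6667)
(M(1)*c)*Y(-6) = (-6*(-26/3))*(-¼*(-6)) = 52*(3/2) = 78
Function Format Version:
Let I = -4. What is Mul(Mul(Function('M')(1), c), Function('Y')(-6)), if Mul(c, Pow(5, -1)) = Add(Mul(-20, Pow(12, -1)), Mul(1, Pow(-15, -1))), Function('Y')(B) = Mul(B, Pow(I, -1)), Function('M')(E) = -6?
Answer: 78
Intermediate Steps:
Function('Y')(B) = Mul(Rational(-1, 4), B) (Function('Y')(B) = Mul(B, Pow(-4, -1)) = Mul(B, Rational(-1, 4)) = Mul(Rational(-1, 4), B))
c = Rational(-26, 3) (c = Mul(5, Add(Mul(-20, Pow(12, -1)), Mul(1, Pow(-15, -1)))) = Mul(5, Add(Mul(-20, Rational(1, 12)), Mul(1, Rational(-1, 15)))) = Mul(5, Add(Rational(-5, 3), Rational(-1, 15))) = Mul(5, Rational(-26, 15)) = Rational(-26, 3) ≈ -8.6667)
Mul(Mul(Function('M')(1), c), Function('Y')(-6)) = Mul(Mul(-6, Rational(-26, 3)), Mul(Rational(-1, 4), -6)) = Mul(52, Rational(3, 2)) = 78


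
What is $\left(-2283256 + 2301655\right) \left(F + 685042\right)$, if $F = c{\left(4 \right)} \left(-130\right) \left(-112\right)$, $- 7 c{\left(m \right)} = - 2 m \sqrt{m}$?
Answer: $13216406478$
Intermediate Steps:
$c{\left(m \right)} = \frac{2 m^{\frac{3}{2}}}{7}$ ($c{\left(m \right)} = - \frac{- 2 m \sqrt{m}}{7} = - \frac{\left(-2\right) m^{\frac{3}{2}}}{7} = \frac{2 m^{\frac{3}{2}}}{7}$)
$F = 33280$ ($F = \frac{2 \cdot 4^{\frac{3}{2}}}{7} \left(-130\right) \left(-112\right) = \frac{2}{7} \cdot 8 \left(-130\right) \left(-112\right) = \frac{16}{7} \left(-130\right) \left(-112\right) = \left(- \frac{2080}{7}\right) \left(-112\right) = 33280$)
$\left(-2283256 + 2301655\right) \left(F + 685042\right) = \left(-2283256 + 2301655\right) \left(33280 + 685042\right) = 18399 \cdot 718322 = 13216406478$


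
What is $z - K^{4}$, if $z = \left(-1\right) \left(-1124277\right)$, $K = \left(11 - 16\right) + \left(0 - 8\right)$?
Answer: $1095716$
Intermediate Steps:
$K = -13$ ($K = -5 + \left(0 - 8\right) = -5 - 8 = -13$)
$z = 1124277$
$z - K^{4} = 1124277 - \left(-13\right)^{4} = 1124277 - 28561 = 1095716$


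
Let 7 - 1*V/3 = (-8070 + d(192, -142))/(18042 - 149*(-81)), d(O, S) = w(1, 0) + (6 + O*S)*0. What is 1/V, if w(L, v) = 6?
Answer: 10037/218841 ≈ 0.045864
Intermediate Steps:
d(O, S) = 6 (d(O, S) = 6 + (6 + O*S)*0 = 6 + 0 = 6)
V = 218841/10037 (V = 21 - 3*(-8070 + 6)/(18042 - 149*(-81)) = 21 - (-24192)/(18042 + 12069) = 21 - (-24192)/30111 = 21 - 3*(-2688/10037) = 21 + 8064/10037 = 218841/10037 ≈ 21.803)
1/V = 1/(218841/10037) = 10037/218841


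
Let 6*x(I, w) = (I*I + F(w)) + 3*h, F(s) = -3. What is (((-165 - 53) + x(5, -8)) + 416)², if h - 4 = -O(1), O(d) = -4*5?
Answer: 410881/9 ≈ 45653.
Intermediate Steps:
O(d) = -20
h = 24 (h = 4 - 1*(-20) = 4 + 20 = 24)
x(I, w) = 23/2 + I²/6 (x(I, w) = ((I*I - 3) + 3*24)/6 = ((I² - 3) + 72)/6 = ((-3 + I²) + 72)/6 = (69 + I²)/6 = 23/2 + I²/6)
(((-165 - 53) + x(5, -8)) + 416)² = (((-165 - 53) + (23/2 + (⅙)*5²)) + 416)² = ((-218 + (23/2 + (⅙)*25)) + 416)² = ((-218 + (23/2 + 25/6)) + 416)² = ((-218 + 47/3) + 416)² = (-607/3 + 416)² = (641/3)² = 410881/9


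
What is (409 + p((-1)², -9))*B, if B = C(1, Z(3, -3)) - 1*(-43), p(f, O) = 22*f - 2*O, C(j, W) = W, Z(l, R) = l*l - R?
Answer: 24695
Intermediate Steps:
Z(l, R) = l² - R
p(f, O) = -2*O + 22*f
B = 55 (B = (3² - 1*(-3)) - 1*(-43) = (9 + 3) + 43 = 12 + 43 = 55)
(409 + p((-1)², -9))*B = (409 + (-2*(-9) + 22*(-1)²))*55 = (409 + (18 + 22*1))*55 = (409 + (18 + 22))*55 = (409 + 40)*55 = 449*55 = 24695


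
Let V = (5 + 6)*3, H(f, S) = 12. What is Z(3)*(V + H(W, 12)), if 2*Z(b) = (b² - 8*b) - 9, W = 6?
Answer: -540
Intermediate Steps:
V = 33 (V = 11*3 = 33)
Z(b) = -9/2 + b²/2 - 4*b (Z(b) = ((b² - 8*b) - 9)/2 = (-9 + b² - 8*b)/2 = -9/2 + b²/2 - 4*b)
Z(3)*(V + H(W, 12)) = (-9/2 + (½)*3² - 4*3)*(33 + 12) = (-9/2 + (½)*9 - 12)*45 = (-9/2 + 9/2 - 12)*45 = -12*45 = -540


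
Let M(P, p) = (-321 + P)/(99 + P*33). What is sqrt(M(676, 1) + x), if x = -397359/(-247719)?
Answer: sqrt(5545436437505040846)/1850213211 ≈ 1.2728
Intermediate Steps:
x = 132453/82573 (x = -397359*(-1/247719) = 132453/82573 ≈ 1.6041)
M(P, p) = (-321 + P)/(99 + 33*P)
sqrt(M(676, 1) + x) = sqrt((-321 + 676)/(33*(3 + 676)) + 132453/82573) = sqrt((1/33)*355/679 + 132453/82573) = sqrt((1/33)*(1/679)*355 + 132453/82573) = sqrt(355/22407 + 132453/82573) = sqrt(2997187786/1850213211) = sqrt(5545436437505040846)/1850213211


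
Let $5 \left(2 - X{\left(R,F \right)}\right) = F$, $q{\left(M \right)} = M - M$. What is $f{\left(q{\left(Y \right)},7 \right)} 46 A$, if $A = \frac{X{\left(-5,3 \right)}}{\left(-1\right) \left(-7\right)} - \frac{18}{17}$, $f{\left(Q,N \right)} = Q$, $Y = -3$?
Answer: $0$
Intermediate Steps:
$q{\left(M \right)} = 0$
$X{\left(R,F \right)} = 2 - \frac{F}{5}$
$A = - \frac{73}{85}$ ($A = \frac{2 - \frac{3}{5}}{\left(-1\right) \left(-7\right)} - \frac{18}{17} = \frac{2 - \frac{3}{5}}{7} - \frac{18}{17} = \frac{7}{5} \cdot \frac{1}{7} - \frac{18}{17} = \frac{1}{5} - \frac{18}{17} = - \frac{73}{85} \approx -0.85882$)
$f{\left(q{\left(Y \right)},7 \right)} 46 A = 0 \cdot 46 \left(- \frac{73}{85}\right) = 0 \left(- \frac{73}{85}\right) = 0$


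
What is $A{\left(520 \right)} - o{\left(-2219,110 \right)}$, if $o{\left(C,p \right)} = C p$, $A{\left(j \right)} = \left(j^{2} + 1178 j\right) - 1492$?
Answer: $1125558$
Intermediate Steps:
$A{\left(j \right)} = -1492 + j^{2} + 1178 j$
$A{\left(520 \right)} - o{\left(-2219,110 \right)} = \left(-1492 + 520^{2} + 1178 \cdot 520\right) - \left(-2219\right) 110 = \left(-1492 + 270400 + 612560\right) - -244090 = 881468 + 244090 = 1125558$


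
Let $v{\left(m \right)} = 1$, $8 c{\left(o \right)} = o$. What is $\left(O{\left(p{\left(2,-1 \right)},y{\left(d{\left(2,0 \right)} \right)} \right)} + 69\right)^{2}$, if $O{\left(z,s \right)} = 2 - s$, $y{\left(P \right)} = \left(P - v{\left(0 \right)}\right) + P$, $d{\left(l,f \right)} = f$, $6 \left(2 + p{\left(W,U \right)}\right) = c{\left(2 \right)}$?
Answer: $5184$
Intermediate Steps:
$c{\left(o \right)} = \frac{o}{8}$
$p{\left(W,U \right)} = - \frac{47}{24}$ ($p{\left(W,U \right)} = -2 + \frac{\frac{1}{8} \cdot 2}{6} = -2 + \frac{1}{6} \cdot \frac{1}{4} = -2 + \frac{1}{24} = - \frac{47}{24}$)
$y{\left(P \right)} = -1 + 2 P$ ($y{\left(P \right)} = \left(P - 1\right) + P = \left(-1 + P\right) + P = -1 + 2 P$)
$\left(O{\left(p{\left(2,-1 \right)},y{\left(d{\left(2,0 \right)} \right)} \right)} + 69\right)^{2} = \left(\left(2 - \left(-1 + 2 \cdot 0\right)\right) + 69\right)^{2} = \left(\left(2 - \left(-1 + 0\right)\right) + 69\right)^{2} = \left(\left(2 - -1\right) + 69\right)^{2} = \left(\left(2 + 1\right) + 69\right)^{2} = \left(3 + 69\right)^{2} = 72^{2} = 5184$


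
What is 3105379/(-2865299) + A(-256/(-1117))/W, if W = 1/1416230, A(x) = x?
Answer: 1038824666400777/3200538983 ≈ 3.2458e+5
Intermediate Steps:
W = 1/1416230 ≈ 7.0610e-7
3105379/(-2865299) + A(-256/(-1117))/W = 3105379/(-2865299) + (-256/(-1117))/(1/1416230) = 3105379*(-1/2865299) - 256*(-1/1117)*1416230 = -3105379/2865299 + (256/1117)*1416230 = -3105379/2865299 + 362554880/1117 = 1038824666400777/3200538983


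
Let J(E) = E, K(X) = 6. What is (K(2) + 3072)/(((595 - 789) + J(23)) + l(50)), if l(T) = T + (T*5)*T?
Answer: 3078/12379 ≈ 0.24865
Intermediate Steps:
l(T) = T + 5*T² (l(T) = T + (5*T)*T = T + 5*T²)
(K(2) + 3072)/(((595 - 789) + J(23)) + l(50)) = (6 + 3072)/(((595 - 789) + 23) + 50*(1 + 5*50)) = 3078/((-194 + 23) + 50*(1 + 250)) = 3078/(-171 + 50*251) = 3078/(-171 + 12550) = 3078/12379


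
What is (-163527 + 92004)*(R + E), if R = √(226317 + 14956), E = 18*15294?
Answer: -19689709716 - 71523*√241273 ≈ -1.9725e+10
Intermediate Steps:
E = 275292
R = √241273 ≈ 491.20
(-163527 + 92004)*(R + E) = (-163527 + 92004)*(√241273 + 275292) = -71523*(275292 + √241273) = -19689709716 - 71523*√241273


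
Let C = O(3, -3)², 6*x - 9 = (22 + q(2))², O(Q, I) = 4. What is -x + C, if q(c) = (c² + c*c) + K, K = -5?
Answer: -269/3 ≈ -89.667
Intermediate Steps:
q(c) = -5 + 2*c² (q(c) = (c² + c*c) - 5 = (c² + c²) - 5 = 2*c² - 5 = -5 + 2*c²)
x = 317/3 (x = 3/2 + (22 + (-5 + 2*2²))²/6 = 3/2 + (22 + (-5 + 2*4))²/6 = 3/2 + (22 + (-5 + 8))²/6 = 3/2 + (22 + 3)²/6 = 3/2 + (⅙)*25² = 3/2 + (⅙)*625 = 3/2 + 625/6 = 317/3 ≈ 105.67)
C = 16 (C = 4² = 16)
-x + C = -1*317/3 + 16 = -317/3 + 16 = -269/3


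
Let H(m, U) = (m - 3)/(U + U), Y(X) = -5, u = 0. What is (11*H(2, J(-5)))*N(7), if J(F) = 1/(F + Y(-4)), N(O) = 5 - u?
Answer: 275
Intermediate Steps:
N(O) = 5 (N(O) = 5 - 1*0 = 5 + 0 = 5)
J(F) = 1/(-5 + F) (J(F) = 1/(F - 5) = 1/(-5 + F))
H(m, U) = (-3 + m)/(2*U) (H(m, U) = (-3 + m)/((2*U)) = (-3 + m)*(1/(2*U)) = (-3 + m)/(2*U))
(11*H(2, J(-5)))*N(7) = (11*((-3 + 2)/(2*(1/(-5 - 5)))))*5 = (11*((½)*(-1)/1/(-10)))*5 = (11*((½)*(-1)/(-⅒)))*5 = (11*((½)*(-10)*(-1)))*5 = (11*5)*5 = 55*5 = 275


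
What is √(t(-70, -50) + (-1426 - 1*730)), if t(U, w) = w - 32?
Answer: I*√2238 ≈ 47.307*I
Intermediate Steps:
t(U, w) = -32 + w
√(t(-70, -50) + (-1426 - 1*730)) = √((-32 - 50) + (-1426 - 1*730)) = √(-82 + (-1426 - 730)) = √(-82 - 2156) = √(-2238) = I*√2238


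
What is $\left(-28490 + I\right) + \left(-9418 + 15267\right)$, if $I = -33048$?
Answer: $-55689$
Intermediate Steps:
$\left(-28490 + I\right) + \left(-9418 + 15267\right) = \left(-28490 - 33048\right) + \left(-9418 + 15267\right) = -61538 + 5849 = -55689$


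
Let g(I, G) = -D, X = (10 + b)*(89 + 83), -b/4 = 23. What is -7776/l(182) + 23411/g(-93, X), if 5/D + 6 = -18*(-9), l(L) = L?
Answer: -332361996/455 ≈ -7.3047e+5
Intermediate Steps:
b = -92 (b = -4*23 = -92)
X = -14104 (X = (10 - 92)*(89 + 83) = -82*172 = -14104)
D = 5/156 (D = 5/(-6 - 18*(-9)) = 5/(-6 + 162) = 5/156 ≈ 0.032051)
g(I, G) = -5/156 (g(I, G) = -1*5/156 = -5/156)
-7776/l(182) + 23411/g(-93, X) = -7776/182 + 23411/(-5/156) = -7776*1/182 + 23411*(-156/5) = -3888/91 - 3652116/5 = -332361996/455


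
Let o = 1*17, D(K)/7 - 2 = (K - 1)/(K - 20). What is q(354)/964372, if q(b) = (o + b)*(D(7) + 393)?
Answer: 1947379/12536836 ≈ 0.15533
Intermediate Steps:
D(K) = 14 + 7*(-1 + K)/(-20 + K) (D(K) = 14 + 7*((K - 1)/(K - 20)) = 14 + 7*((-1 + K)/(-20 + K)) = 14 + 7*(-1 + K)/(-20 + K))
o = 17
q(b) = 89233/13 + 5249*b/13 (q(b) = (17 + b)*(7*(-41 + 3*7)/(-20 + 7) + 393) = (17 + b)*(7*(-41 + 21)/(-13) + 393) = (17 + b)*(7*(-1/13)*(-20) + 393) = (17 + b)*(140/13 + 393) = (17 + b)*(5249/13) = 89233/13 + 5249*b/13)
q(354)/964372 = (89233/13 + (5249/13)*354)/964372 = (89233/13 + 1858146/13)*(1/964372) = (1947379/13)*(1/964372) = 1947379/12536836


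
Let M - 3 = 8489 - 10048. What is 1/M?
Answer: -1/1556 ≈ -0.00064267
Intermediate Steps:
M = -1556 (M = 3 + (8489 - 10048) = 3 - 1559 = -1556)
1/M = 1/(-1556) = -1/1556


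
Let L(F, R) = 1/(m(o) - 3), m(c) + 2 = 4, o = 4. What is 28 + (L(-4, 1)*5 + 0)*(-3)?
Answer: 43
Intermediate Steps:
m(c) = 2 (m(c) = -2 + 4 = 2)
L(F, R) = -1 (L(F, R) = 1/(2 - 3) = 1/(-1) = -1)
28 + (L(-4, 1)*5 + 0)*(-3) = 28 + (-1*5 + 0)*(-3) = 28 + (-5 + 0)*(-3) = 28 - 5*(-3) = 28 + 15 = 43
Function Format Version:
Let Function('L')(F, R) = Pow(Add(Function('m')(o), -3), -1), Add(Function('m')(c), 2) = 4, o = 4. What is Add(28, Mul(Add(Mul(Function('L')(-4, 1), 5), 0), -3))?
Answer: 43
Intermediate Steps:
Function('m')(c) = 2 (Function('m')(c) = Add(-2, 4) = 2)
Function('L')(F, R) = -1 (Function('L')(F, R) = Pow(Add(2, -3), -1) = Pow(-1, -1) = -1)
Add(28, Mul(Add(Mul(Function('L')(-4, 1), 5), 0), -3)) = Add(28, Mul(Add(Mul(-1, 5), 0), -3)) = Add(28, Mul(Add(-5, 0), -3)) = Add(28, Mul(-5, -3)) = Add(28, 15) = 43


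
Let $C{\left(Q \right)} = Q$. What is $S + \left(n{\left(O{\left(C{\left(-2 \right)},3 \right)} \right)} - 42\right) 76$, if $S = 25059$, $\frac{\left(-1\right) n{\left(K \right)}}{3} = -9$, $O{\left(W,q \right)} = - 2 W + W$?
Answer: $23919$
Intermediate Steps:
$O{\left(W,q \right)} = - W$
$n{\left(K \right)} = 27$ ($n{\left(K \right)} = \left(-3\right) \left(-9\right) = 27$)
$S + \left(n{\left(O{\left(C{\left(-2 \right)},3 \right)} \right)} - 42\right) 76 = 25059 + \left(27 - 42\right) 76 = 25059 - 1140 = 23919$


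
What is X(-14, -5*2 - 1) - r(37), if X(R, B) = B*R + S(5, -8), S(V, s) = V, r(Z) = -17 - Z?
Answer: 213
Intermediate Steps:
X(R, B) = 5 + B*R (X(R, B) = B*R + 5 = 5 + B*R)
X(-14, -5*2 - 1) - r(37) = (5 + (-5*2 - 1)*(-14)) - (-17 - 1*37) = (5 + (-10 - 1)*(-14)) - (-17 - 37) = (5 - 11*(-14)) - 1*(-54) = (5 + 154) + 54 = 159 + 54 = 213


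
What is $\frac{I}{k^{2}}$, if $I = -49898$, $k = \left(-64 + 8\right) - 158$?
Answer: $- \frac{24949}{22898} \approx -1.0896$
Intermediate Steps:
$k = -214$ ($k = -56 - 158 = -214$)
$\frac{I}{k^{2}} = - \frac{49898}{\left(-214\right)^{2}} = - \frac{49898}{45796} = \left(-49898\right) \frac{1}{45796} = - \frac{24949}{22898}$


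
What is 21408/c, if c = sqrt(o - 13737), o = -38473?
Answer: -10704*I*sqrt(52210)/26105 ≈ -93.691*I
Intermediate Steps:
c = I*sqrt(52210) (c = sqrt(-38473 - 13737) = sqrt(-52210) = I*sqrt(52210) ≈ 228.5*I)
21408/c = 21408/((I*sqrt(52210))) = 21408*(-I*sqrt(52210)/52210) = -10704*I*sqrt(52210)/26105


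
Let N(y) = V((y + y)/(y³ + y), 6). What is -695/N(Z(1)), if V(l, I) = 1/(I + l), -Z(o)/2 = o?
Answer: -4448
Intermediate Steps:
Z(o) = -2*o
N(y) = 1/(6 + 2*y/(y + y³)) (N(y) = 1/(6 + (y + y)/(y³ + y)) = 1/(6 + (2*y)/(y + y³)) = 1/(6 + 2*y/(y + y³)))
-695/N(Z(1)) = -695*2*(4 + 3*(-2*1)²)/(1 + (-2*1)²) = -695*2*(4 + 3*(-2)²)/(1 + (-2)²) = -695*2*(4 + 3*4)/(1 + 4) = -695/((½)*5/(4 + 12)) = -695/((½)*5/16) = -695/((½)*(1/16)*5) = -695/5/32 = -695*32/5 = -4448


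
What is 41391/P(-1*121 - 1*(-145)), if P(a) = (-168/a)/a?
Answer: -141912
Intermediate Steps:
P(a) = -168/a²
41391/P(-1*121 - 1*(-145)) = 41391/((-168/(-1*121 - 1*(-145))²)) = 41391/((-168/(-121 + 145)²)) = 41391/((-168/24²)) = 41391/((-168*1/576)) = 41391/(-7/24) = 41391*(-24/7) = -141912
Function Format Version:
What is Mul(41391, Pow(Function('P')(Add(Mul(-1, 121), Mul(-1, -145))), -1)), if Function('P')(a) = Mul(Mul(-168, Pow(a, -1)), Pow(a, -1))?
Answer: -141912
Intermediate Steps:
Function('P')(a) = Mul(-168, Pow(a, -2))
Mul(41391, Pow(Function('P')(Add(Mul(-1, 121), Mul(-1, -145))), -1)) = Mul(41391, Pow(Mul(-168, Pow(Add(Mul(-1, 121), Mul(-1, -145)), -2)), -1)) = Mul(41391, Pow(Mul(-168, Pow(Add(-121, 145), -2)), -1)) = Mul(41391, Pow(Mul(-168, Pow(24, -2)), -1)) = Mul(41391, Pow(Mul(-168, Rational(1, 576)), -1)) = Mul(41391, Pow(Rational(-7, 24), -1)) = Mul(41391, Rational(-24, 7)) = -141912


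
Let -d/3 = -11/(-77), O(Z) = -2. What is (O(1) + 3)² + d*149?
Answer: -440/7 ≈ -62.857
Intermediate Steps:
d = -3/7 (d = -(-33)/(-77) = -(-33)*(-1)/77 = -3*⅐ = -3/7 ≈ -0.42857)
(O(1) + 3)² + d*149 = (-2 + 3)² - 3/7*149 = 1² - 447/7 = 1 - 447/7 = -440/7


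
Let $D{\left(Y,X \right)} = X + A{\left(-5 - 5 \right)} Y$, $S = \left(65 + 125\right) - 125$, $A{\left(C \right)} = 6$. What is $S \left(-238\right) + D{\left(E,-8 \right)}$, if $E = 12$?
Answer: $-15406$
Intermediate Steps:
$S = 65$ ($S = 190 - 125 = 65$)
$D{\left(Y,X \right)} = X + 6 Y$
$S \left(-238\right) + D{\left(E,-8 \right)} = 65 \left(-238\right) + \left(-8 + 6 \cdot 12\right) = -15470 + \left(-8 + 72\right) = -15470 + 64 = -15406$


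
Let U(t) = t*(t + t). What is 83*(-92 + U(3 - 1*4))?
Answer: -7470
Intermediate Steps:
U(t) = 2*t² (U(t) = t*(2*t) = 2*t²)
83*(-92 + U(3 - 1*4)) = 83*(-92 + 2*(3 - 1*4)²) = 83*(-92 + 2*(3 - 4)²) = 83*(-92 + 2*(-1)²) = 83*(-92 + 2*1) = 83*(-92 + 2) = 83*(-90) = -7470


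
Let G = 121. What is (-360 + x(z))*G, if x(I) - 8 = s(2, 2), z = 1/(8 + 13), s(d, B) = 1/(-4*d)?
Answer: -340857/8 ≈ -42607.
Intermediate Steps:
s(d, B) = -1/(4*d)
z = 1/21 ≈ 0.047619
x(I) = 63/8 (x(I) = 8 - ¼/2 = 8 - ¼*½ = 8 - ⅛ = 63/8)
(-360 + x(z))*G = (-360 + 63/8)*121 = -2817/8*121 = -340857/8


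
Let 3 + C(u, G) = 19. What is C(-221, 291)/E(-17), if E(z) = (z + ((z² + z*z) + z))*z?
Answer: -1/578 ≈ -0.0017301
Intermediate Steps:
E(z) = z*(2*z + 2*z²) (E(z) = (z + ((z² + z²) + z))*z = (z + (2*z² + z))*z = (z + (z + 2*z²))*z = (2*z + 2*z²)*z = z*(2*z + 2*z²))
C(u, G) = 16 (C(u, G) = -3 + 19 = 16)
C(-221, 291)/E(-17) = 16/((2*(-17)²*(1 - 17))) = 16/((2*289*(-16))) = 16/(-9248) = 16*(-1/9248) = -1/578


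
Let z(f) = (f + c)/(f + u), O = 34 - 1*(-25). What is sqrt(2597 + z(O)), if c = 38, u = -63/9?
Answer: sqrt(1756833)/26 ≈ 50.979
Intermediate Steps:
O = 59 (O = 34 + 25 = 59)
u = -7 (u = -63*1/9 = -7)
z(f) = (38 + f)/(-7 + f) (z(f) = (f + 38)/(f - 7) = (38 + f)/(-7 + f))
sqrt(2597 + z(O)) = sqrt(2597 + (38 + 59)/(-7 + 59)) = sqrt(2597 + 97/52) = sqrt(135141/52) = sqrt(1756833)/26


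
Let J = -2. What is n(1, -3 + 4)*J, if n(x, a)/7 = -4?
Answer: 56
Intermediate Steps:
n(x, a) = -28 (n(x, a) = 7*(-4) = -28)
n(1, -3 + 4)*J = -28*(-2) = 56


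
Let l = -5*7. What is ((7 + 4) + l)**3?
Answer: -13824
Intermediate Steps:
l = -35
((7 + 4) + l)**3 = ((7 + 4) - 35)**3 = (11 - 35)**3 = (-24)**3 = -13824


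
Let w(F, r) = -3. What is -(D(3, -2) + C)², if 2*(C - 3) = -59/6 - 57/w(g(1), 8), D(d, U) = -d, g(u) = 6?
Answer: -3025/144 ≈ -21.007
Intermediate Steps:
C = 91/12 (C = 3 + (-59/6 - 57/(-3))/2 = 3 + (-59*⅙ - 57*(-⅓))/2 = 3 + (-59/6 + 19)/2 = 3 + (½)*(55/6) = 3 + 55/12 = 91/12 ≈ 7.5833)
-(D(3, -2) + C)² = -(-1*3 + 91/12)² = -(-3 + 91/12)² = -(55/12)² = -1*3025/144 = -3025/144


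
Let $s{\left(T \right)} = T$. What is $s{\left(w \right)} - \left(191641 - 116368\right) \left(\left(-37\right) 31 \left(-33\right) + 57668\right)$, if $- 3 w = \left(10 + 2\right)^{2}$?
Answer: $-7190001735$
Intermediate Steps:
$w = -48$ ($w = - \frac{\left(10 + 2\right)^{2}}{3} = - \frac{12^{2}}{3} = \left(- \frac{1}{3}\right) 144 = -48$)
$s{\left(w \right)} - \left(191641 - 116368\right) \left(\left(-37\right) 31 \left(-33\right) + 57668\right) = -48 - \left(191641 - 116368\right) \left(\left(-37\right) 31 \left(-33\right) + 57668\right) = -48 - 75273 \left(\left(-1147\right) \left(-33\right) + 57668\right) = -48 - 75273 \left(37851 + 57668\right) = -48 - 75273 \cdot 95519 = -48 - 7190001687 = -7190001735$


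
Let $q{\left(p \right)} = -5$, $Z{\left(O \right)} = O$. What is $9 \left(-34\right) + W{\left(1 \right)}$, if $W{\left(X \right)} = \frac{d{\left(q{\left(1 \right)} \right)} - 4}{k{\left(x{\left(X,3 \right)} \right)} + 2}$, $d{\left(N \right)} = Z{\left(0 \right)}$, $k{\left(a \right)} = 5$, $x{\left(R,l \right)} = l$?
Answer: $- \frac{2146}{7} \approx -306.57$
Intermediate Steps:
$d{\left(N \right)} = 0$
$W{\left(X \right)} = - \frac{4}{7}$ ($W{\left(X \right)} = \frac{0 - 4}{5 + 2} = - \frac{4}{7}$)
$9 \left(-34\right) + W{\left(1 \right)} = 9 \left(-34\right) - \frac{4}{7} = -306 - \frac{4}{7} = - \frac{2146}{7}$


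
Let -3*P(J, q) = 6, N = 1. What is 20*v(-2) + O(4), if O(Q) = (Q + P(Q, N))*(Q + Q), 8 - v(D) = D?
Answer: 216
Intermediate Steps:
P(J, q) = -2 (P(J, q) = -⅓*6 = -2)
v(D) = 8 - D
O(Q) = 2*Q*(-2 + Q) (O(Q) = (Q - 2)*(Q + Q) = (-2 + Q)*(2*Q) = 2*Q*(-2 + Q))
20*v(-2) + O(4) = 20*(8 - 1*(-2)) + 2*4*(-2 + 4) = 20*(8 + 2) + 2*4*2 = 20*10 + 16 = 200 + 16 = 216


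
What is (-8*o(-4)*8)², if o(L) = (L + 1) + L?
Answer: 200704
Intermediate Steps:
o(L) = 1 + 2*L (o(L) = (1 + L) + L = 1 + 2*L)
(-8*o(-4)*8)² = (-8*(1 + 2*(-4))*8)² = (-8*(1 - 8)*8)² = (-8*(-7)*8)² = (56*8)² = 448² = 200704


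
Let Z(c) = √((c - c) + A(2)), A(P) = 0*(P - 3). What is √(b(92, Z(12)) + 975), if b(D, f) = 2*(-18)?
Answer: √939 ≈ 30.643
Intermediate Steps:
A(P) = 0 (A(P) = 0*(-3 + P) = 0)
Z(c) = 0 (Z(c) = √((c - c) + 0) = √(0 + 0) = √0 = 0)
b(D, f) = -36
√(b(92, Z(12)) + 975) = √(-36 + 975) = √939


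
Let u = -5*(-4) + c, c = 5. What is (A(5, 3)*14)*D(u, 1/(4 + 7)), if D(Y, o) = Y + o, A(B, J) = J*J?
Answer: 34776/11 ≈ 3161.5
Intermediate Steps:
A(B, J) = J²
u = 25 (u = -5*(-4) + 5 = 20 + 5 = 25)
(A(5, 3)*14)*D(u, 1/(4 + 7)) = (3²*14)*(25 + 1/(4 + 7)) = (9*14)*(25 + 1/11) = 126*(25 + 1/11) = 126*(276/11) = 34776/11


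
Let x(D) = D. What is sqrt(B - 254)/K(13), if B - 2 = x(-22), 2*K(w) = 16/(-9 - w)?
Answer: -11*I*sqrt(274)/4 ≈ -45.521*I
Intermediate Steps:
K(w) = 8/(-9 - w) (K(w) = (16/(-9 - w))/2 = 8/(-9 - w))
B = -20 (B = 2 - 22 = -20)
sqrt(B - 254)/K(13) = sqrt(-20 - 254)/((-8/(9 + 13))) = sqrt(-274)/((-8/22)) = (I*sqrt(274))/((-8*1/22)) = (I*sqrt(274))/(-4/11) = (I*sqrt(274))*(-11/4) = -11*I*sqrt(274)/4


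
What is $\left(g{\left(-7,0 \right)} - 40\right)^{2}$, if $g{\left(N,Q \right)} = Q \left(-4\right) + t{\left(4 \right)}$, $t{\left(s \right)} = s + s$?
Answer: $1024$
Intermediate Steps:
$t{\left(s \right)} = 2 s$
$g{\left(N,Q \right)} = 8 - 4 Q$ ($g{\left(N,Q \right)} = Q \left(-4\right) + 2 \cdot 4 = - 4 Q + 8 = 8 - 4 Q$)
$\left(g{\left(-7,0 \right)} - 40\right)^{2} = \left(\left(8 - 0\right) - 40\right)^{2} = \left(\left(8 + 0\right) - 40\right)^{2} = \left(8 - 40\right)^{2} = \left(-32\right)^{2} = 1024$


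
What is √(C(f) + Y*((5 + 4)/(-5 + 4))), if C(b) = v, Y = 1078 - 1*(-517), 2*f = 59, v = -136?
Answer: I*√14491 ≈ 120.38*I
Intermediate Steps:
f = 59/2 (f = (½)*59 = 59/2 ≈ 29.500)
Y = 1595 (Y = 1078 + 517 = 1595)
C(b) = -136
√(C(f) + Y*((5 + 4)/(-5 + 4))) = √(-136 + 1595*((5 + 4)/(-5 + 4))) = √(-136 + 1595*(9/(-1))) = √(-136 + 1595*(9*(-1))) = √(-136 + 1595*(-9)) = √(-136 - 14355) = √(-14491) = I*√14491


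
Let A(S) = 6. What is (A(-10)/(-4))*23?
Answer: -69/2 ≈ -34.500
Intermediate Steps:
(A(-10)/(-4))*23 = (6/(-4))*23 = -¼*6*23 = -3/2*23 = -69/2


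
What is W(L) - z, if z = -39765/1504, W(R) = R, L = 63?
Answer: 134517/1504 ≈ 89.439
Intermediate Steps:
z = -39765/1504 (z = -39765*1/1504 = -39765/1504 ≈ -26.439)
W(L) - z = 63 - 1*(-39765/1504) = 63 + 39765/1504 = 134517/1504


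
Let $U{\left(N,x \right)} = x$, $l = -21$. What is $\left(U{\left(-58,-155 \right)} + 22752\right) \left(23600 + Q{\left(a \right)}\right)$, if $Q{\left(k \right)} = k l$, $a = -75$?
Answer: $568879475$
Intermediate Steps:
$Q{\left(k \right)} = - 21 k$ ($Q{\left(k \right)} = k \left(-21\right) = - 21 k$)
$\left(U{\left(-58,-155 \right)} + 22752\right) \left(23600 + Q{\left(a \right)}\right) = \left(-155 + 22752\right) \left(23600 - -1575\right) = 22597 \left(23600 + 1575\right) = 22597 \cdot 25175 = 568879475$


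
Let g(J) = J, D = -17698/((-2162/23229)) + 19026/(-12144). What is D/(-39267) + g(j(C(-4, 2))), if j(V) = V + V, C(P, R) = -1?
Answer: -8519778121/1245130392 ≈ -6.8425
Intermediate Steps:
j(V) = 2*V
D = 18088552011/95128 (D = -17698/((-2162*1/23229)) + 19026*(-1/12144) = -17698/(-2162/23229) - 3171/2024 = -17698*(-23229/2162) - 3171/2024 = 205553421/1081 - 3171/2024 = 18088552011/95128 ≈ 1.9015e+5)
D/(-39267) + g(j(C(-4, 2))) = (18088552011/95128)/(-39267) + 2*(-1) = (18088552011/95128)*(-1/39267) - 2 = -6029517337/1245130392 - 2 = -8519778121/1245130392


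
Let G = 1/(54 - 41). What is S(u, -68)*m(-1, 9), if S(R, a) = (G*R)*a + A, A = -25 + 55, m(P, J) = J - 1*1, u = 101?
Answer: -51824/13 ≈ -3986.5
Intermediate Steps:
m(P, J) = -1 + J (m(P, J) = J - 1 = -1 + J)
A = 30
G = 1/13 ≈ 0.076923
S(R, a) = 30 + R*a/13 (S(R, a) = (R/13)*a + 30 = R*a/13 + 30 = 30 + R*a/13)
S(u, -68)*m(-1, 9) = (30 + (1/13)*101*(-68))*(-1 + 9) = (30 - 6868/13)*8 = -6478/13*8 = -51824/13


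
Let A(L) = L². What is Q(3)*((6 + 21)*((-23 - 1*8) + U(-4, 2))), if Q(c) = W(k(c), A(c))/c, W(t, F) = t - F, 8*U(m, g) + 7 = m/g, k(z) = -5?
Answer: 16191/4 ≈ 4047.8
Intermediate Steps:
U(m, g) = -7/8 + m/(8*g) (U(m, g) = -7/8 + (m/g)/8 = -7/8 + m/(8*g))
Q(c) = (-5 - c²)/c
Q(3)*((6 + 21)*((-23 - 1*8) + U(-4, 2))) = (-1*3 - 5/3)*((6 + 21)*((-23 - 1*8) + (⅛)*(-4 - 7*2)/2)) = (-3 - 5*⅓)*(27*((-23 - 8) + (⅛)*(½)*(-4 - 14))) = (-3 - 5/3)*(27*(-31 + (⅛)*(½)*(-18))) = -126*(-31 - 9/8) = -126*(-257)/8 = -14/3*(-6939/8) = 16191/4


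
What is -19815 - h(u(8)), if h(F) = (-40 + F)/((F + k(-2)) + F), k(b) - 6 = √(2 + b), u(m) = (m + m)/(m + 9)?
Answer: -1327273/67 ≈ -19810.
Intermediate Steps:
u(m) = 2*m/(9 + m) (u(m) = (2*m)/(9 + m) = 2*m/(9 + m))
k(b) = 6 + √(2 + b)
h(F) = (-40 + F)/(6 + 2*F) (h(F) = (-40 + F)/((F + (6 + √(2 - 2))) + F) = (-40 + F)/((F + (6 + √0)) + F) = (-40 + F)/((F + (6 + 0)) + F) = (-40 + F)/((F + 6) + F) = (-40 + F)/((6 + F) + F) = (-40 + F)/(6 + 2*F))
-19815 - h(u(8)) = -19815 - (-40 + 2*8/(9 + 8))/(2*(3 + 2*8/(9 + 8))) = -19815 - (-40 + 2*8/17)/(2*(3 + 2*8/17)) = -19815 - (-40 + 2*8*(1/17))/(2*(3 + 2*8*(1/17))) = -19815 - (-40 + 16/17)/(2*(3 + 16/17)) = -19815 - (-664)/(2*67/17*17) = -19815 - 17*(-664)/(2*67*17) = -19815 - 1*(-332/67) = -19815 + 332/67 = -1327273/67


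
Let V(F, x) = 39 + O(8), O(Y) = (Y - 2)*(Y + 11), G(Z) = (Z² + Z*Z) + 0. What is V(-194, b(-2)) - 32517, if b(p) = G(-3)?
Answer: -32364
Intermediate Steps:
G(Z) = 2*Z² (G(Z) = (Z² + Z²) + 0 = 2*Z² + 0 = 2*Z²)
O(Y) = (-2 + Y)*(11 + Y)
b(p) = 18 (b(p) = 2*(-3)² = 2*9 = 18)
V(F, x) = 153 (V(F, x) = 39 + (-22 + 8² + 9*8) = 39 + (-22 + 64 + 72) = 39 + 114 = 153)
V(-194, b(-2)) - 32517 = 153 - 32517 = -32364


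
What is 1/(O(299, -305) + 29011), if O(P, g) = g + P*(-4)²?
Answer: 1/33490 ≈ 2.9860e-5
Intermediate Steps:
O(P, g) = g + 16*P (O(P, g) = g + P*16 = g + 16*P)
1/(O(299, -305) + 29011) = 1/((-305 + 16*299) + 29011) = 1/((-305 + 4784) + 29011) = 1/(4479 + 29011) = 1/33490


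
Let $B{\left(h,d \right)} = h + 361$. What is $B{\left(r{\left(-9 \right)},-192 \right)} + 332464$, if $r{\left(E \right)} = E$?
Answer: $332816$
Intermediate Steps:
$B{\left(h,d \right)} = 361 + h$
$B{\left(r{\left(-9 \right)},-192 \right)} + 332464 = \left(361 - 9\right) + 332464 = 352 + 332464 = 332816$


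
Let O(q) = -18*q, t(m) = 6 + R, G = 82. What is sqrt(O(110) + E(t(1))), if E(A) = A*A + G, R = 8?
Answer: I*sqrt(1702) ≈ 41.255*I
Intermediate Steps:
t(m) = 14 (t(m) = 6 + 8 = 14)
E(A) = 82 + A**2 (E(A) = A*A + 82 = A**2 + 82 = 82 + A**2)
sqrt(O(110) + E(t(1))) = sqrt(-18*110 + (82 + 14**2)) = sqrt(-1980 + (82 + 196)) = sqrt(-1980 + 278) = sqrt(-1702) = I*sqrt(1702)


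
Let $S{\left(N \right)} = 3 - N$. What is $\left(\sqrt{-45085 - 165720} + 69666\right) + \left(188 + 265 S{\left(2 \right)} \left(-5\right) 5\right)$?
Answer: $63229 + i \sqrt{210805} \approx 63229.0 + 459.14 i$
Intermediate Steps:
$\left(\sqrt{-45085 - 165720} + 69666\right) + \left(188 + 265 S{\left(2 \right)} \left(-5\right) 5\right) = \left(\sqrt{-45085 - 165720} + 69666\right) + \left(188 + 265 \left(3 - 2\right) \left(-5\right) 5\right) = \left(\sqrt{-210805} + 69666\right) + \left(188 + 265 \left(3 - 2\right) \left(-5\right) 5\right) = \left(i \sqrt{210805} + 69666\right) + \left(188 + 265 \cdot 1 \left(-5\right) 5\right) = \left(69666 + i \sqrt{210805}\right) + \left(188 + 265 \left(\left(-5\right) 5\right)\right) = \left(69666 + i \sqrt{210805}\right) + \left(188 + 265 \left(-25\right)\right) = \left(69666 + i \sqrt{210805}\right) + \left(188 - 6625\right) = \left(69666 + i \sqrt{210805}\right) - 6437 = 63229 + i \sqrt{210805}$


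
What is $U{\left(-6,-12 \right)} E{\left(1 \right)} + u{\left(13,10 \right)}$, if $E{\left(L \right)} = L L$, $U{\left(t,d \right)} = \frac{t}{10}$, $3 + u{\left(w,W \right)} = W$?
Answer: $\frac{32}{5} \approx 6.4$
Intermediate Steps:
$u{\left(w,W \right)} = -3 + W$
$U{\left(t,d \right)} = \frac{t}{10}$ ($U{\left(t,d \right)} = t \frac{1}{10} = \frac{t}{10}$)
$E{\left(L \right)} = L^{2}$
$U{\left(-6,-12 \right)} E{\left(1 \right)} + u{\left(13,10 \right)} = \frac{1}{10} \left(-6\right) 1^{2} + \left(-3 + 10\right) = \left(- \frac{3}{5}\right) 1 + 7 = - \frac{3}{5} + 7 = \frac{32}{5}$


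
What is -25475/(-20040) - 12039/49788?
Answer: 5706043/5543064 ≈ 1.0294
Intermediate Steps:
-25475/(-20040) - 12039/49788 = -25475*(-1/20040) - 12039*1/49788 = 5095/4008 - 4013/16596 = 5706043/5543064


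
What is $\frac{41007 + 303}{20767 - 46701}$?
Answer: $- \frac{20655}{12967} \approx -1.5929$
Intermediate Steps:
$\frac{41007 + 303}{20767 - 46701} = \frac{41310}{-25934} = 41310 \left(- \frac{1}{25934}\right) = - \frac{20655}{12967}$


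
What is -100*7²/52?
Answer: -1225/13 ≈ -94.231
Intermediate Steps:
-100*7²/52 = -100*49*(1/52) = -4900*1/52 = -1225/13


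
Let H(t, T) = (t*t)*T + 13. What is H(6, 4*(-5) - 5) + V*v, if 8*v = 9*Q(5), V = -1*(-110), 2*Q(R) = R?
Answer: -4621/8 ≈ -577.63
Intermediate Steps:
Q(R) = R/2
V = 110
H(t, T) = 13 + T*t² (H(t, T) = t²*T + 13 = T*t² + 13 = 13 + T*t²)
v = 45/16 (v = (9*((½)*5))/8 = (9*(5/2))/8 = (⅛)*(45/2) = 45/16 ≈ 2.8125)
H(6, 4*(-5) - 5) + V*v = (13 + (4*(-5) - 5)*6²) + 110*(45/16) = (13 + (-20 - 5)*36) + 2475/8 = (13 - 25*36) + 2475/8 = (13 - 900) + 2475/8 = -887 + 2475/8 = -4621/8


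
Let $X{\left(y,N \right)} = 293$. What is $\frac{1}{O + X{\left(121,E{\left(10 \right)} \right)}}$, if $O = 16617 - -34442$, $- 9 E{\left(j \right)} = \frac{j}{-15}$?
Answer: $\frac{1}{51352} \approx 1.9473 \cdot 10^{-5}$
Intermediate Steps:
$E{\left(j \right)} = \frac{j}{135}$ ($E{\left(j \right)} = - \frac{\frac{1}{-15} j}{9} = - \frac{\left(- \frac{1}{15}\right) j}{9} = \frac{j}{135}$)
$O = 51059$ ($O = 16617 + 34442 = 51059$)
$\frac{1}{O + X{\left(121,E{\left(10 \right)} \right)}} = \frac{1}{51059 + 293} = \frac{1}{51352}$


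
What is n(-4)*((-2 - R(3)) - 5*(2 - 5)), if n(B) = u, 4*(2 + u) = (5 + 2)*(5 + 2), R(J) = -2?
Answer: 615/4 ≈ 153.75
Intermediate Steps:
u = 41/4 (u = -2 + ((5 + 2)*(5 + 2))/4 = -2 + (7*7)/4 = -2 + (¼)*49 = -2 + 49/4 = 41/4 ≈ 10.250)
n(B) = 41/4
n(-4)*((-2 - R(3)) - 5*(2 - 5)) = 41*((-2 - 1*(-2)) - 5*(2 - 5))/4 = 41*((-2 + 2) - (-15))/4 = 41*(0 - 5*(-3))/4 = 41*(0 + 15)/4 = (41/4)*15 = 615/4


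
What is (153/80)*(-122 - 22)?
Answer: -1377/5 ≈ -275.40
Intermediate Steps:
(153/80)*(-122 - 22) = (153*(1/80))*(-144) = (153/80)*(-144) = -1377/5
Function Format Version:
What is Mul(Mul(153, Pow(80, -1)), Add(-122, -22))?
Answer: Rational(-1377, 5) ≈ -275.40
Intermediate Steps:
Mul(Mul(153, Pow(80, -1)), Add(-122, -22)) = Mul(Mul(153, Rational(1, 80)), -144) = Mul(Rational(153, 80), -144) = Rational(-1377, 5)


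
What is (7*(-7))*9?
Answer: -441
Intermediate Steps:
(7*(-7))*9 = -49*9 = -441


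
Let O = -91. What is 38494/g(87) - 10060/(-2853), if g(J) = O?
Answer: -108907922/259623 ≈ -419.48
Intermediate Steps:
g(J) = -91
38494/g(87) - 10060/(-2853) = 38494/(-91) - 10060/(-2853) = 38494*(-1/91) - 10060*(-1/2853) = -38494/91 + 10060/2853 = -108907922/259623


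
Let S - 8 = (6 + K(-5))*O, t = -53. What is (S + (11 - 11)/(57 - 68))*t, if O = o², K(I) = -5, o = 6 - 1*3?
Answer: -901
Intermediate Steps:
o = 3 (o = 6 - 3 = 3)
O = 9 (O = 3² = 9)
S = 17 (S = 8 + (6 - 5)*9 = 8 + 1*9 = 8 + 9 = 17)
(S + (11 - 11)/(57 - 68))*t = (17 + (11 - 11)/(57 - 68))*(-53) = (17 + 0/(-11))*(-53) = (17 + 0*(-1/11))*(-53) = (17 + 0)*(-53) = 17*(-53) = -901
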